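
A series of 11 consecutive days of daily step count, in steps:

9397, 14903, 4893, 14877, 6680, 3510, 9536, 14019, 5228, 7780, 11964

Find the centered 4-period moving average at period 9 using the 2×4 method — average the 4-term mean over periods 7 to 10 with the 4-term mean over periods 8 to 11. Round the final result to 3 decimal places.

9444.250

Sum over 7–10: 9536 + 14019 + 5228 + 7780 = 36563
Sum over 8–11: 14019 + 5228 + 7780 + 11964 = 38991
CMA at t=9 = (36563 + 38991) / (2·4) = 75554 / 8 = 9444.250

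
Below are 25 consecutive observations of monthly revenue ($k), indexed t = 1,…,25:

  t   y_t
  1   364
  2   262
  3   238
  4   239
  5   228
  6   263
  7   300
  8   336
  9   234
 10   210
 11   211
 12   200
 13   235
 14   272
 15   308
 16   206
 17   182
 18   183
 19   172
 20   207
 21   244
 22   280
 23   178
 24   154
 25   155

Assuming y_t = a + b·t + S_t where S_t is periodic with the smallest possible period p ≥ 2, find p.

First differences y_{t+1} − y_t: -102, -24, 1, -11, 35, 37, 36, -102, -24, 1, -11, 35, 37, 36, -102, -24, …
The difference pattern repeats every 7 terms and not for any smaller step, so p = 7.

7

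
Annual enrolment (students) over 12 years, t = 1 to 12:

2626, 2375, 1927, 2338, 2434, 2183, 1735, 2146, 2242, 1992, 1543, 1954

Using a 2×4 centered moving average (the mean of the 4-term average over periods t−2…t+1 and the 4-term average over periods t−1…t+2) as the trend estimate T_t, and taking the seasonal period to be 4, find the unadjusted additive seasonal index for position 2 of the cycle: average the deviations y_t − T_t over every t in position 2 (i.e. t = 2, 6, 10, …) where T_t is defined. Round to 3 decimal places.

34.875

Season position 2 occurs at t = 6, 10 (where T_t is defined).
t=6: T_6 = 2148.50000; y_6 − T_6 = 2183 − 2148.50000 = 34.50000
t=10: T_10 = 1956.75000; y_10 − T_10 = 1992 − 1956.75000 = 35.25000
Mean deviation: (34.50000 + 35.25000) / 2 = 34.875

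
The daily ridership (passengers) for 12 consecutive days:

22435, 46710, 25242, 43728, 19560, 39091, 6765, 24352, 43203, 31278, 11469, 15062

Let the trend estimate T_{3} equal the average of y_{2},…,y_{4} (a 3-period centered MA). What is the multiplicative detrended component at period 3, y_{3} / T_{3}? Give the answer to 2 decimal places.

Trend T_3 = (46710 + 25242 + 43728) / 3 = 115680/3 = 38560.0000
Ratio to trend: 25242 / 38560.0000 = 0.65

0.65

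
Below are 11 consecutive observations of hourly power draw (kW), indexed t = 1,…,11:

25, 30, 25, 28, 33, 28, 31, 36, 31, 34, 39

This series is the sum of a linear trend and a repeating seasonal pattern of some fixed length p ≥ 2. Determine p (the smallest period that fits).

3

First differences y_{t+1} − y_t: 5, -5, 3, 5, -5, 3, 5, -5, …
The difference pattern repeats every 3 terms and not for any smaller step, so p = 3.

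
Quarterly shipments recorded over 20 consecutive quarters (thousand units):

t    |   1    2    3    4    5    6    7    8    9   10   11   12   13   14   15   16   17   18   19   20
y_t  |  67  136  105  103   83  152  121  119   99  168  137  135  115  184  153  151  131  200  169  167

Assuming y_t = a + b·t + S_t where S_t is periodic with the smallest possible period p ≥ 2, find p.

4

First differences y_{t+1} − y_t: 69, -31, -2, -20, 69, -31, -2, -20, 69, -31, …
The difference pattern repeats every 4 terms and not for any smaller step, so p = 4.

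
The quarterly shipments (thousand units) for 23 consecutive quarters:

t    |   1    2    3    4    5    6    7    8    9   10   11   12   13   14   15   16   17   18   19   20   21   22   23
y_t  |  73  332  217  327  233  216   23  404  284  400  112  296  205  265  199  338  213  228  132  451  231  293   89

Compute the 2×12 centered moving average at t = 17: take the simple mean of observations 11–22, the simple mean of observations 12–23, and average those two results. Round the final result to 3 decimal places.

Sum over 11–22: 112 + 296 + 205 + 265 + 199 + 338 + 213 + 228 + 132 + 451 + 231 + 293 = 2963
Sum over 12–23: 296 + 205 + 265 + 199 + 338 + 213 + 228 + 132 + 451 + 231 + 293 + 89 = 2940
CMA at t=17 = (2963 + 2940) / (2·12) = 5903 / 24 = 245.958

245.958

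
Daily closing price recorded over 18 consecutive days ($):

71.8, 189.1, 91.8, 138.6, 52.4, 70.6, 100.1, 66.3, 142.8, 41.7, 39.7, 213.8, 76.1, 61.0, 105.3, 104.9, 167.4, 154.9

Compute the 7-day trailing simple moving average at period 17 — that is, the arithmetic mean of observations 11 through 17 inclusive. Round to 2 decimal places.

109.74

Sum of periods 11–17: 39.7 + 213.8 + 76.1 + 61.0 + 105.3 + 104.9 + 167.4 = 768.2
Divide by 7: 768.2 / 7 = 109.74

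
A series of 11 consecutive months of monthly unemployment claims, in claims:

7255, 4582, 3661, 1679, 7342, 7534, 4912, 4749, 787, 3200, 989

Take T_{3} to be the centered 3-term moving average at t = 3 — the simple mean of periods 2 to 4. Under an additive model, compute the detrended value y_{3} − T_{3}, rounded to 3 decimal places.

353.667

Trend T_3 = (4582 + 3661 + 1679) / 3 = 9922/3 = 3307.33333
Detrended value: 3661 − 3307.33333 = 353.667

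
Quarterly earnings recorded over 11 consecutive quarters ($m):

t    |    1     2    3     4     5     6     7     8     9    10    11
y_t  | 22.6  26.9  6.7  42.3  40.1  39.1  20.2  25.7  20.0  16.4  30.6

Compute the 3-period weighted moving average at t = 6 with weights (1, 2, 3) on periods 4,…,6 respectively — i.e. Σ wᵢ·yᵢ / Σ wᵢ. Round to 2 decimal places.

Weighted sum: 1·42.3 + 2·40.1 + 3·39.1 = 42.3 + 80.2 + 117.3 = 239.8
Weight total: 1 + 2 + 3 = 6
WMA = 239.8 / 6 = 39.97

39.97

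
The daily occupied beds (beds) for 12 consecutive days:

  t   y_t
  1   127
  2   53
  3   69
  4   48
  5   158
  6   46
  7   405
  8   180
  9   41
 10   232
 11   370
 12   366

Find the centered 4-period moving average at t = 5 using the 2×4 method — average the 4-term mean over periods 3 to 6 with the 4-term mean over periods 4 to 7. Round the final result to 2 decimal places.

122.25

Sum over 3–6: 69 + 48 + 158 + 46 = 321
Sum over 4–7: 48 + 158 + 46 + 405 = 657
CMA at t=5 = (321 + 657) / (2·4) = 978 / 8 = 122.25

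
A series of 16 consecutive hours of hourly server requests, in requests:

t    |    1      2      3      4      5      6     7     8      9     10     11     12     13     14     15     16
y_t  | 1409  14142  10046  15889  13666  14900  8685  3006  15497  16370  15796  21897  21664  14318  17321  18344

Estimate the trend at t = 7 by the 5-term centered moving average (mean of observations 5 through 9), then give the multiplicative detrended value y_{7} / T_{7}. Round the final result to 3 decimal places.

Trend T_7 = (13666 + 14900 + 8685 + 3006 + 15497) / 5 = 55754/5 = 11150.80000
Ratio to trend: 8685 / 11150.80000 = 0.779

0.779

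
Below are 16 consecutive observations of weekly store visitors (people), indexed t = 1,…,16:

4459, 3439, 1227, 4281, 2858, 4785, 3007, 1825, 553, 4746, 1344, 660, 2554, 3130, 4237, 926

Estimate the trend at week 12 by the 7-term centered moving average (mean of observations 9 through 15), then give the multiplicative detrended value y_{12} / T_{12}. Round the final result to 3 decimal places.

Trend T_12 = (553 + 4746 + 1344 + 660 + 2554 + 3130 + 4237) / 7 = 17224/7 = 2460.57143
Ratio to trend: 660 / 2460.57143 = 0.268

0.268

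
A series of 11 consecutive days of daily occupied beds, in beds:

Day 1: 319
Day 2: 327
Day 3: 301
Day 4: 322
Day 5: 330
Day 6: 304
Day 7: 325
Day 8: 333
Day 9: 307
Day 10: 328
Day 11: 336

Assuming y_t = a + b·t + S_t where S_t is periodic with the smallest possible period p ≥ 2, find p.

3

First differences y_{t+1} − y_t: 8, -26, 21, 8, -26, 21, 8, -26, …
The difference pattern repeats every 3 terms and not for any smaller step, so p = 3.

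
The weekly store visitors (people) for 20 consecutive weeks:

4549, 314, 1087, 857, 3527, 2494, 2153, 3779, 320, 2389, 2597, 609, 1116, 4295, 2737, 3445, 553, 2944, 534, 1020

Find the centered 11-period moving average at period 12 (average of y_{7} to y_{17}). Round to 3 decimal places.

Sum of periods 7–17: 2153 + 3779 + 320 + 2389 + 2597 + 609 + 1116 + 4295 + 2737 + 3445 + 553 = 23993
Divide by 11: 23993 / 11 = 2181.182

2181.182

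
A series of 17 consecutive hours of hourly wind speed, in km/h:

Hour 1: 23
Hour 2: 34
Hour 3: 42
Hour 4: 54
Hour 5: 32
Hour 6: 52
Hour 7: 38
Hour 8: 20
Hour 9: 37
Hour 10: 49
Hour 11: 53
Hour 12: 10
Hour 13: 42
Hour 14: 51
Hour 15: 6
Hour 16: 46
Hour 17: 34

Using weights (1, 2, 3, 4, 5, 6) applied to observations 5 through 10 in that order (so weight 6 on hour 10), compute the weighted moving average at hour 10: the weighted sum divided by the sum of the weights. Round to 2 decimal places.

38.52

Weighted sum: 1·32 + 2·52 + 3·38 + 4·20 + 5·37 + 6·49 = 32 + 104 + 114 + 80 + 185 + 294 = 809
Weight total: 1 + 2 + 3 + 4 + 5 + 6 = 21
WMA = 809 / 21 = 38.52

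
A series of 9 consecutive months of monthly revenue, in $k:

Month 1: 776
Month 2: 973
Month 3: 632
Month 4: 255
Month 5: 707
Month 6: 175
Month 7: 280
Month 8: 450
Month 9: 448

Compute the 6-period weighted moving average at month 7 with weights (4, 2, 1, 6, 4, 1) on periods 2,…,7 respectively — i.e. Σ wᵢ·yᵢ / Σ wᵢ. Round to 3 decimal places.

Weighted sum: 4·973 + 2·632 + 1·255 + 6·707 + 4·175 + 1·280 = 3892 + 1264 + 255 + 4242 + 700 + 280 = 10633
Weight total: 4 + 2 + 1 + 6 + 4 + 1 = 18
WMA = 10633 / 18 = 590.722

590.722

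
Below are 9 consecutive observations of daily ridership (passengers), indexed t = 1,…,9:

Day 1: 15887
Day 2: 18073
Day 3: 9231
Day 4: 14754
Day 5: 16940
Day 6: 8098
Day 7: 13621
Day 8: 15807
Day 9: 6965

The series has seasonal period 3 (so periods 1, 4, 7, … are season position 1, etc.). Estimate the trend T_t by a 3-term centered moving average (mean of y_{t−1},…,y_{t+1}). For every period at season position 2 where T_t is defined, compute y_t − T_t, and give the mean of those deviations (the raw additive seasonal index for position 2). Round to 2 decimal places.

3676.00

Season position 2 occurs at t = 2, 5, 8 (where T_t is defined).
t=2: T_2 = 14397.0000; y_2 − T_2 = 18073 − 14397.0000 = 3676.0000
t=5: T_5 = 13264.0000; y_5 − T_5 = 16940 − 13264.0000 = 3676.0000
t=8: T_8 = 12131.0000; y_8 − T_8 = 15807 − 12131.0000 = 3676.0000
Mean deviation: (3676.0000 + 3676.0000 + 3676.0000) / 3 = 3676.00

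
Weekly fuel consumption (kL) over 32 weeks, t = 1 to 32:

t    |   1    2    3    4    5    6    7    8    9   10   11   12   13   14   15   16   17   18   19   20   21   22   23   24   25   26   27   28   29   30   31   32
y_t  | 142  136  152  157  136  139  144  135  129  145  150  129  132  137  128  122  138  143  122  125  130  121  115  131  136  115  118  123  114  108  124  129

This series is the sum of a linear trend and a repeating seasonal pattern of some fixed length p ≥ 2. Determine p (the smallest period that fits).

7

First differences y_{t+1} − y_t: -6, 16, 5, -21, 3, 5, -9, -6, 16, 5, -21, 3, 5, -9, -6, 16, …
The difference pattern repeats every 7 terms and not for any smaller step, so p = 7.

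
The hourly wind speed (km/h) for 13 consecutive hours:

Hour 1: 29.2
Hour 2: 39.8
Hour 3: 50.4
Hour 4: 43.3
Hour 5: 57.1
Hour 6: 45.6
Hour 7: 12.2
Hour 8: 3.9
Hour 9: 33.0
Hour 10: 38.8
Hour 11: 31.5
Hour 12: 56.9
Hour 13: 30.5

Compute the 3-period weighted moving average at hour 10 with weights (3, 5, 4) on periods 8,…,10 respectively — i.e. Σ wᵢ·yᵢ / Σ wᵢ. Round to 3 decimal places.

Weighted sum: 3·3.9 + 5·33.0 + 4·38.8 = 11.7 + 165.0 + 155.2 = 331.9
Weight total: 3 + 5 + 4 = 12
WMA = 331.9 / 12 = 27.658

27.658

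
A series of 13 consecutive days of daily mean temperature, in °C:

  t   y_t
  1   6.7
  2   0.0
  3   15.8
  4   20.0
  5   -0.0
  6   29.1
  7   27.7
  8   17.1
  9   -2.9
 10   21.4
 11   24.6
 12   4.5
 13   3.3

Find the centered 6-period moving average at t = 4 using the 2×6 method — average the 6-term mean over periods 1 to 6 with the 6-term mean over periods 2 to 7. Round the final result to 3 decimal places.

13.683

Sum over 1–6: 6.7 + 0.0 + 15.8 + 20.0 + (-0.0) + 29.1 = 71.6
Sum over 2–7: 0.0 + 15.8 + 20.0 + (-0.0) + 29.1 + 27.7 = 92.6
CMA at t=4 = (71.6 + 92.6) / (2·6) = 164.2 / 12 = 13.683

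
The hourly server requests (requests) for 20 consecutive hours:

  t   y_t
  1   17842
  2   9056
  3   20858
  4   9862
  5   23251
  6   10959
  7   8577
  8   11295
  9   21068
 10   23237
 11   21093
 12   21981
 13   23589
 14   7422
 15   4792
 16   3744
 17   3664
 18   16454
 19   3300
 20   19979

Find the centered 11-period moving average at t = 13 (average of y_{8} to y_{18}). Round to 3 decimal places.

14394.455

Sum of periods 8–18: 11295 + 21068 + 23237 + 21093 + 21981 + 23589 + 7422 + 4792 + 3744 + 3664 + 16454 = 158339
Divide by 11: 158339 / 11 = 14394.455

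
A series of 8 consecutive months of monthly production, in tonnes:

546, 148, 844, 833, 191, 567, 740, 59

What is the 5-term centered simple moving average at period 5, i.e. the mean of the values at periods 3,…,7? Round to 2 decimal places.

Sum of periods 3–7: 844 + 833 + 191 + 567 + 740 = 3175
Divide by 5: 3175 / 5 = 635.00

635.00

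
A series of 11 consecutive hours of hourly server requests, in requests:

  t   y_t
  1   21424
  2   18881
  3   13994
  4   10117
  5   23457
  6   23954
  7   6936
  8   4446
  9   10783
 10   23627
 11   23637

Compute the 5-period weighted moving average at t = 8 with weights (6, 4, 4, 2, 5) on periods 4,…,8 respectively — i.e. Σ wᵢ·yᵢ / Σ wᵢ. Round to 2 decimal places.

Weighted sum: 6·10117 + 4·23457 + 4·23954 + 2·6936 + 5·4446 = 60702 + 93828 + 95816 + 13872 + 22230 = 286448
Weight total: 6 + 4 + 4 + 2 + 5 = 21
WMA = 286448 / 21 = 13640.38

13640.38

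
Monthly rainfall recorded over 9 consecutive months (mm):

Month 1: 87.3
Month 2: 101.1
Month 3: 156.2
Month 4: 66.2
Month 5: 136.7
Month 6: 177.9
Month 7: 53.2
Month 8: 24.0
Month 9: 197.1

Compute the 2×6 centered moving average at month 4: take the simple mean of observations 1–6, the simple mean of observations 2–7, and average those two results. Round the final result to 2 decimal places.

Sum over 1–6: 87.3 + 101.1 + 156.2 + 66.2 + 136.7 + 177.9 = 725.4
Sum over 2–7: 101.1 + 156.2 + 66.2 + 136.7 + 177.9 + 53.2 = 691.3
CMA at t=4 = (725.4 + 691.3) / (2·6) = 1416.7 / 12 = 118.06

118.06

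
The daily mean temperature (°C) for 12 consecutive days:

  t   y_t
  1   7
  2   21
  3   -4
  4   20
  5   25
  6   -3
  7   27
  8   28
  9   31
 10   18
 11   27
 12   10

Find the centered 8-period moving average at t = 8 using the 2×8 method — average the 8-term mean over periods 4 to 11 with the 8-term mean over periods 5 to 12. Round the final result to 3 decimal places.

Sum over 4–11: 20 + 25 + (-3) + 27 + 28 + 31 + 18 + 27 = 173
Sum over 5–12: 25 + (-3) + 27 + 28 + 31 + 18 + 27 + 10 = 163
CMA at t=8 = (173 + 163) / (2·8) = 336 / 16 = 21.000

21.000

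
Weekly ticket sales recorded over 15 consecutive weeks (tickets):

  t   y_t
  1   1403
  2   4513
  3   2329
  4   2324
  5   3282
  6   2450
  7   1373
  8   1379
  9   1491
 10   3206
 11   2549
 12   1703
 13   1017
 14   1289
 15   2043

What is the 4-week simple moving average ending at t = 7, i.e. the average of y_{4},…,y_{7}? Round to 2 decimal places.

Sum of periods 4–7: 2324 + 3282 + 2450 + 1373 = 9429
Divide by 4: 9429 / 4 = 2357.25

2357.25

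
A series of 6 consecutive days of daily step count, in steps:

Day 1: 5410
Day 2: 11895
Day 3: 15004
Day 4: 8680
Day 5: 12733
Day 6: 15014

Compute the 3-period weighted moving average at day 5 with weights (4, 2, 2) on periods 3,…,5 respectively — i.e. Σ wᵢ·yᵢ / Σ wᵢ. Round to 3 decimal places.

12855.250

Weighted sum: 4·15004 + 2·8680 + 2·12733 = 60016 + 17360 + 25466 = 102842
Weight total: 4 + 2 + 2 = 8
WMA = 102842 / 8 = 12855.250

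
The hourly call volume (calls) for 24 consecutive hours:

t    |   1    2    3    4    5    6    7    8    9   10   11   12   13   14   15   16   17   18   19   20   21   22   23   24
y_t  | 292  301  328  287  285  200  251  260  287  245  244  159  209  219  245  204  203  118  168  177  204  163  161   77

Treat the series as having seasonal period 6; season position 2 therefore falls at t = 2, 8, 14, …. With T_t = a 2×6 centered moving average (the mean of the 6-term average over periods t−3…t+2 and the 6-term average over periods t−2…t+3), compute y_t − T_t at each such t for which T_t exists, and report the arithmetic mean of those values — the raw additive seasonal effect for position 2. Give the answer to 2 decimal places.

Season position 2 occurs at t = 8, 14, 20 (where T_t is defined).
t=8: T_8 = 251.2500; y_8 − T_8 = 260 − 251.2500 = 8.7500
t=14: T_14 = 209.9167; y_14 − T_14 = 219 − 209.9167 = 9.0833
t=20: T_20 = 168.6667; y_20 − T_20 = 177 − 168.6667 = 8.3333
Mean deviation: (8.7500 + 9.0833 + 8.3333) / 3 = 8.72

8.72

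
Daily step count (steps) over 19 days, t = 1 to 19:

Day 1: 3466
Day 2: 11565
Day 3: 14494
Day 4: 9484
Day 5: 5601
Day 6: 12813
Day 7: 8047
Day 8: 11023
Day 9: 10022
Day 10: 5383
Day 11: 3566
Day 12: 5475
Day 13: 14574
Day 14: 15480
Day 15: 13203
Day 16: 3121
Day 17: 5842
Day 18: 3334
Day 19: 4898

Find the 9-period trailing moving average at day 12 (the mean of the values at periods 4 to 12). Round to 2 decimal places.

7934.89

Sum of periods 4–12: 9484 + 5601 + 12813 + 8047 + 11023 + 10022 + 5383 + 3566 + 5475 = 71414
Divide by 9: 71414 / 9 = 7934.89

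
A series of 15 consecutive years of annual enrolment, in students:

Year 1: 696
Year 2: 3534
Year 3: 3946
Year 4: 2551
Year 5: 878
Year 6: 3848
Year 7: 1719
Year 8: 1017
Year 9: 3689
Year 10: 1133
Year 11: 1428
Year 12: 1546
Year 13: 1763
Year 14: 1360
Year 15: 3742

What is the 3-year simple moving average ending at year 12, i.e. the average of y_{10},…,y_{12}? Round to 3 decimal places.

1369.000

Sum of periods 10–12: 1133 + 1428 + 1546 = 4107
Divide by 3: 4107 / 3 = 1369.000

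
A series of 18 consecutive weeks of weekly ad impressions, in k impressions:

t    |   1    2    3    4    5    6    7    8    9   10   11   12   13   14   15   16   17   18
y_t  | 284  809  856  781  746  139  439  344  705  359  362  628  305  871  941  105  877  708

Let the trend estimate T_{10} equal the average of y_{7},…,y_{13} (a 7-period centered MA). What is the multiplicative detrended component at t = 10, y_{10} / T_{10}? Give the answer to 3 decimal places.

Trend T_10 = (439 + 344 + 705 + 359 + 362 + 628 + 305) / 7 = 3142/7 = 448.85714
Ratio to trend: 359 / 448.85714 = 0.800

0.800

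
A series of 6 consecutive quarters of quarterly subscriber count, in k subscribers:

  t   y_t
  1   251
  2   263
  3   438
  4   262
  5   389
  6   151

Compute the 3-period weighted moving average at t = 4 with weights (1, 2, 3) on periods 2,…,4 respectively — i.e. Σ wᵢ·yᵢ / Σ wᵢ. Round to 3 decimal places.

Weighted sum: 1·263 + 2·438 + 3·262 = 263 + 876 + 786 = 1925
Weight total: 1 + 2 + 3 = 6
WMA = 1925 / 6 = 320.833

320.833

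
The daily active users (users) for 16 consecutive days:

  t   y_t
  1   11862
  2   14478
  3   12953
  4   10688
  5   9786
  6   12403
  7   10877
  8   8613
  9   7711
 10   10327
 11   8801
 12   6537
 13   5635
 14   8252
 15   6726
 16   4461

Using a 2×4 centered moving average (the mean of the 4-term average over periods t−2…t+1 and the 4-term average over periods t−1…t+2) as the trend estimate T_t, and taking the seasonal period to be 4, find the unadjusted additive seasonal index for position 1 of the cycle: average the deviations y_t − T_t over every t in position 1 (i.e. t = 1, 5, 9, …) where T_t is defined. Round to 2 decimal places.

-1411.79

Season position 1 occurs at t = 5, 9, 13 (where T_t is defined).
t=5: T_5 = 11198.0000; y_5 − T_5 = 9786 − 11198.0000 = -1412.0000
t=9: T_9 = 9122.5000; y_9 − T_9 = 7711 − 9122.5000 = -1411.5000
t=13: T_13 = 7046.8750; y_13 − T_13 = 5635 − 7046.8750 = -1411.8750
Mean deviation: (-1412.0000 + -1411.5000 + -1411.8750) / 3 = -1411.79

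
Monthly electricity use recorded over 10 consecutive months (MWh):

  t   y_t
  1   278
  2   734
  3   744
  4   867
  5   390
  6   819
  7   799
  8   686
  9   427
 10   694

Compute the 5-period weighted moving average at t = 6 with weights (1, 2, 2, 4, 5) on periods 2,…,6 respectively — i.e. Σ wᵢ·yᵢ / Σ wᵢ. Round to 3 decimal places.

Weighted sum: 1·734 + 2·744 + 2·867 + 4·390 + 5·819 = 734 + 1488 + 1734 + 1560 + 4095 = 9611
Weight total: 1 + 2 + 2 + 4 + 5 = 14
WMA = 9611 / 14 = 686.500

686.500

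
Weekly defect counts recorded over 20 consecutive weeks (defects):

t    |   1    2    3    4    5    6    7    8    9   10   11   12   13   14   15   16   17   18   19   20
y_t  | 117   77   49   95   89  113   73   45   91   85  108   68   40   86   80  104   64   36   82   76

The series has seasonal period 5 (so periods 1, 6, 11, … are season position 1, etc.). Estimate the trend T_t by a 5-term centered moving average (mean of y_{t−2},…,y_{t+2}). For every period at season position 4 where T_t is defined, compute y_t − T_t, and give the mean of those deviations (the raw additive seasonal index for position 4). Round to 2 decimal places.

Season position 4 occurs at t = 4, 9, 14 (where T_t is defined).
t=4: T_4 = 84.6000; y_4 − T_4 = 95 − 84.6000 = 10.4000
t=9: T_9 = 80.4000; y_9 − T_9 = 91 − 80.4000 = 10.6000
t=14: T_14 = 75.6000; y_14 − T_14 = 86 − 75.6000 = 10.4000
Mean deviation: (10.4000 + 10.6000 + 10.4000) / 3 = 10.47

10.47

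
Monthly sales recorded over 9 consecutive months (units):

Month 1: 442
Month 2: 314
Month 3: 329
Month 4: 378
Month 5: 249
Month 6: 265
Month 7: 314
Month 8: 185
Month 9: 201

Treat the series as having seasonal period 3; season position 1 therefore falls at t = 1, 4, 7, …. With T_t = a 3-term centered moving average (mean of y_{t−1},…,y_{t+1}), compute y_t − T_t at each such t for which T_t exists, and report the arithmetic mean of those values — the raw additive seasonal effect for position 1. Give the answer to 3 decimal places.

Season position 1 occurs at t = 4, 7 (where T_t is defined).
t=4: T_4 = 318.66667; y_4 − T_4 = 378 − 318.66667 = 59.33333
t=7: T_7 = 254.66667; y_7 − T_7 = 314 − 254.66667 = 59.33333
Mean deviation: (59.33333 + 59.33333) / 2 = 59.333

59.333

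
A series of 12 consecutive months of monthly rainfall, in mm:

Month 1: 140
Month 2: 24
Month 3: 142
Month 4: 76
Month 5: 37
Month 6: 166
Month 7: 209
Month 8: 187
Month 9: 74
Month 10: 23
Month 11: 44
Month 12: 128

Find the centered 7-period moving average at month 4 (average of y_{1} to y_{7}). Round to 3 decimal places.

Sum of periods 1–7: 140 + 24 + 142 + 76 + 37 + 166 + 209 = 794
Divide by 7: 794 / 7 = 113.429

113.429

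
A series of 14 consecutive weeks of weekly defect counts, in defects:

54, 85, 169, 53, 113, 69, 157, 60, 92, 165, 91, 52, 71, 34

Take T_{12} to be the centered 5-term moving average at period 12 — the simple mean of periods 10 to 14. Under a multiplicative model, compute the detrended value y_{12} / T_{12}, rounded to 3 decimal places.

Trend T_12 = (165 + 91 + 52 + 71 + 34) / 5 = 413/5 = 82.60000
Ratio to trend: 52 / 82.60000 = 0.630

0.630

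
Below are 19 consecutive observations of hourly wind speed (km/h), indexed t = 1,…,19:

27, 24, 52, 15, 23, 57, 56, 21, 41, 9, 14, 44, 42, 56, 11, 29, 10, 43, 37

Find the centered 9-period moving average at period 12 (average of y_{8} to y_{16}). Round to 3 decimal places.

Sum of periods 8–16: 21 + 41 + 9 + 14 + 44 + 42 + 56 + 11 + 29 = 267
Divide by 9: 267 / 9 = 29.667

29.667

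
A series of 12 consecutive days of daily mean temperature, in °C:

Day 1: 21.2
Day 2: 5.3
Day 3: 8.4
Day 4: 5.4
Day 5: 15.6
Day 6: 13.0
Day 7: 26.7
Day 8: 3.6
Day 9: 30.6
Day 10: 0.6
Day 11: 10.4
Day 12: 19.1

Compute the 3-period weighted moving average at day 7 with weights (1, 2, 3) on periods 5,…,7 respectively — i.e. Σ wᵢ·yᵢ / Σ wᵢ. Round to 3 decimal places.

20.283

Weighted sum: 1·15.6 + 2·13.0 + 3·26.7 = 15.6 + 26.0 + 80.1 = 121.7
Weight total: 1 + 2 + 3 = 6
WMA = 121.7 / 6 = 20.283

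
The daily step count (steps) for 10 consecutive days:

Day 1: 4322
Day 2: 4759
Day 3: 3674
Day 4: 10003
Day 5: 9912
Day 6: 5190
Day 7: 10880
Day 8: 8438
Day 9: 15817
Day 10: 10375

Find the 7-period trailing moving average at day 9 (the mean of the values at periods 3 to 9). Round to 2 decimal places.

Sum of periods 3–9: 3674 + 10003 + 9912 + 5190 + 10880 + 8438 + 15817 = 63914
Divide by 7: 63914 / 7 = 9130.57

9130.57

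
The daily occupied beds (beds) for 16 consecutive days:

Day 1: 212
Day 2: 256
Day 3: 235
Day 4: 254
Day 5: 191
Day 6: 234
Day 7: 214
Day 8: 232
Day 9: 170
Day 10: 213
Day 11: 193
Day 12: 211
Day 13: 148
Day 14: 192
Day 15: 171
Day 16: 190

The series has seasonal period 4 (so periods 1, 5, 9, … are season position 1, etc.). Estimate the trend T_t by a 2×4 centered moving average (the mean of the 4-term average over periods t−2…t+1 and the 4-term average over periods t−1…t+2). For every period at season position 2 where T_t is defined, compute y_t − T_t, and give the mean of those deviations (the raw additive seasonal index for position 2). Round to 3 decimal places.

Season position 2 occurs at t = 6, 10, 14 (where T_t is defined).
t=6: T_6 = 220.50000; y_6 − T_6 = 234 − 220.50000 = 13.50000
t=10: T_10 = 199.37500; y_10 − T_10 = 213 − 199.37500 = 13.62500
t=14: T_14 = 177.87500; y_14 − T_14 = 192 − 177.87500 = 14.12500
Mean deviation: (13.50000 + 13.62500 + 14.12500) / 3 = 13.750

13.750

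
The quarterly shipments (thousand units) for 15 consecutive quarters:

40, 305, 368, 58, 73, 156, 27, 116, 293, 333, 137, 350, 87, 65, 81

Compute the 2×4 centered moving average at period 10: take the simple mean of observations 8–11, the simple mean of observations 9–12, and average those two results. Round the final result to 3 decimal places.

249.000

Sum over 8–11: 116 + 293 + 333 + 137 = 879
Sum over 9–12: 293 + 333 + 137 + 350 = 1113
CMA at t=10 = (879 + 1113) / (2·4) = 1992 / 8 = 249.000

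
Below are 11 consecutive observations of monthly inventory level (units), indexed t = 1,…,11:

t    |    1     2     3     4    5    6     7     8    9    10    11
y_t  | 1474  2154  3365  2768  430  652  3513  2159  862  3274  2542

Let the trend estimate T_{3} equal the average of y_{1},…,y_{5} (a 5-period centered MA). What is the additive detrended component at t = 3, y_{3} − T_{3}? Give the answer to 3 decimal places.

Trend T_3 = (1474 + 2154 + 3365 + 2768 + 430) / 5 = 10191/5 = 2038.20000
Detrended value: 3365 − 2038.20000 = 1326.800

1326.800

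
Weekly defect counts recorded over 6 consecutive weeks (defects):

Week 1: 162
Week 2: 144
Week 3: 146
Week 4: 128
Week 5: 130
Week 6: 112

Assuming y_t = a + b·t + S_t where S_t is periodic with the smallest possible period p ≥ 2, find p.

2

First differences y_{t+1} − y_t: -18, 2, -18, 2, -18, …
The difference pattern repeats every 2 terms and not for any smaller step, so p = 2.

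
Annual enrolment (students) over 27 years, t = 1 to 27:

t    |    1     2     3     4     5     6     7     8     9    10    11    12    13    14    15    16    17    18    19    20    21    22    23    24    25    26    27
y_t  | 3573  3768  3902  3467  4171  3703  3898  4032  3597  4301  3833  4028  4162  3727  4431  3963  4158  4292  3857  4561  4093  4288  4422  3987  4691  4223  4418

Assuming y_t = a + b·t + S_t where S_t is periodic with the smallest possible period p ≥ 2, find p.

First differences y_{t+1} − y_t: 195, 134, -435, 704, -468, 195, 134, -435, 704, -468, 195, 134, …
The difference pattern repeats every 5 terms and not for any smaller step, so p = 5.

5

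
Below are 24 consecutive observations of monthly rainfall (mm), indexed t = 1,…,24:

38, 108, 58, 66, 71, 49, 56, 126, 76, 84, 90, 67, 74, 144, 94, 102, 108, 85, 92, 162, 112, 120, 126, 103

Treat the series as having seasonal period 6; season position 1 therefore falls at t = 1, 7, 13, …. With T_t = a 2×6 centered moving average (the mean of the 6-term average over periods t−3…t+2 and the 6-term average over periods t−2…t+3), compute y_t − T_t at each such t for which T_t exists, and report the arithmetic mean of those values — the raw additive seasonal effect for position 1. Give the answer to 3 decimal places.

-19.611

Season position 1 occurs at t = 7, 13, 19 (where T_t is defined).
t=7: T_7 = 75.50000; y_7 − T_7 = 56 − 75.50000 = -19.50000
t=13: T_13 = 93.66667; y_13 − T_13 = 74 − 93.66667 = -19.66667
t=19: T_19 = 111.66667; y_19 − T_19 = 92 − 111.66667 = -19.66667
Mean deviation: (-19.50000 + -19.66667 + -19.66667) / 3 = -19.611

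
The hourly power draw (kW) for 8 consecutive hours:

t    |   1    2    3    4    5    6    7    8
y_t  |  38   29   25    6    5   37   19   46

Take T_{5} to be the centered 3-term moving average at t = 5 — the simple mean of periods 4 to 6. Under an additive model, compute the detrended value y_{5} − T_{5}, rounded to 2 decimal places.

Trend T_5 = (6 + 5 + 37) / 3 = 48/3 = 16.0000
Detrended value: 5 − 16.0000 = -11.00

-11.00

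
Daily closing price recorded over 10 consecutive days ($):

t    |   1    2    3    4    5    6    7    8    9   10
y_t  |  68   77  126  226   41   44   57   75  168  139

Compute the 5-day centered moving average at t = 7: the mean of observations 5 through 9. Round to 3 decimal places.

77.000

Sum of periods 5–9: 41 + 44 + 57 + 75 + 168 = 385
Divide by 5: 385 / 5 = 77.000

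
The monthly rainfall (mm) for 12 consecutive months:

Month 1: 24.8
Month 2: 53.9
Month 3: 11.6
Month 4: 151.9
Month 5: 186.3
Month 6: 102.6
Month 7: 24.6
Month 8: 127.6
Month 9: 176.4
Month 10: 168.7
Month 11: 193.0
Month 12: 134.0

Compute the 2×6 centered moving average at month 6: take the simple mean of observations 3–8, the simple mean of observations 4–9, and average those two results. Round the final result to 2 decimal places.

Sum over 3–8: 11.6 + 151.9 + 186.3 + 102.6 + 24.6 + 127.6 = 604.6
Sum over 4–9: 151.9 + 186.3 + 102.6 + 24.6 + 127.6 + 176.4 = 769.4
CMA at t=6 = (604.6 + 769.4) / (2·6) = 1374.0 / 12 = 114.50

114.50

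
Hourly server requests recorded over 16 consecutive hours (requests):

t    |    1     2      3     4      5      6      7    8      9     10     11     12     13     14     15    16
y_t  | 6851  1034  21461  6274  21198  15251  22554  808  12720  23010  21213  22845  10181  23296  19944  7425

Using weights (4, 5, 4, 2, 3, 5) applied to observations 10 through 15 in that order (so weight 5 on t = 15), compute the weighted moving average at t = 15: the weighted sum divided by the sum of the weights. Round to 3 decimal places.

Weighted sum: 4·23010 + 5·21213 + 4·22845 + 2·10181 + 3·23296 + 5·19944 = 92040 + 106065 + 91380 + 20362 + 69888 + 99720 = 479455
Weight total: 4 + 5 + 4 + 2 + 3 + 5 = 23
WMA = 479455 / 23 = 20845.870

20845.870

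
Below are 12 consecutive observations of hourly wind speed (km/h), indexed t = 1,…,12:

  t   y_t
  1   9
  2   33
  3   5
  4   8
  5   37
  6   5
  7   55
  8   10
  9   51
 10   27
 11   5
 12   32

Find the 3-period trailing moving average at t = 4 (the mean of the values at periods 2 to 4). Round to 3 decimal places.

Sum of periods 2–4: 33 + 5 + 8 = 46
Divide by 3: 46 / 3 = 15.333

15.333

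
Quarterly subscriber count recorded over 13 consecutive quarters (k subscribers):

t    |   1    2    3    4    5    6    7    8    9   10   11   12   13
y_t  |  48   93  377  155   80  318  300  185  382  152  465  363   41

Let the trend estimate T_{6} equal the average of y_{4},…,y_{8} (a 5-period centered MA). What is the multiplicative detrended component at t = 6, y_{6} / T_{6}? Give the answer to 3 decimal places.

Trend T_6 = (155 + 80 + 318 + 300 + 185) / 5 = 1038/5 = 207.60000
Ratio to trend: 318 / 207.60000 = 1.532

1.532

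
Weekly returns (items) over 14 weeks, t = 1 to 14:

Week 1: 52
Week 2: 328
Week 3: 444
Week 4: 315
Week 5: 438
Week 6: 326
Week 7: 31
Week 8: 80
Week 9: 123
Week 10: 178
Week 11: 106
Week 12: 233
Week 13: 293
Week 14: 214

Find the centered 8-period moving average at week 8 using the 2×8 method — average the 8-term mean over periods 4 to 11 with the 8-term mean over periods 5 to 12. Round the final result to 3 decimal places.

Sum over 4–11: 315 + 438 + 326 + 31 + 80 + 123 + 178 + 106 = 1597
Sum over 5–12: 438 + 326 + 31 + 80 + 123 + 178 + 106 + 233 = 1515
CMA at t=8 = (1597 + 1515) / (2·8) = 3112 / 16 = 194.500

194.500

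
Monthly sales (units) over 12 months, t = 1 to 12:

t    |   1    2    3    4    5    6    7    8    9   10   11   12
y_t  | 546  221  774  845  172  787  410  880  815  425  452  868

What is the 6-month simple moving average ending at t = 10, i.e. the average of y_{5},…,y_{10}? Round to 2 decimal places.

581.50

Sum of periods 5–10: 172 + 787 + 410 + 880 + 815 + 425 = 3489
Divide by 6: 3489 / 6 = 581.50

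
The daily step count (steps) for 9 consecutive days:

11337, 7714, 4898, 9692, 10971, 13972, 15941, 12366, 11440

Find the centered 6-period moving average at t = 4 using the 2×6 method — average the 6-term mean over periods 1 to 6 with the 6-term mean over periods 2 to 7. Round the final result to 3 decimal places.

10147.667

Sum over 1–6: 11337 + 7714 + 4898 + 9692 + 10971 + 13972 = 58584
Sum over 2–7: 7714 + 4898 + 9692 + 10971 + 13972 + 15941 = 63188
CMA at t=4 = (58584 + 63188) / (2·6) = 121772 / 12 = 10147.667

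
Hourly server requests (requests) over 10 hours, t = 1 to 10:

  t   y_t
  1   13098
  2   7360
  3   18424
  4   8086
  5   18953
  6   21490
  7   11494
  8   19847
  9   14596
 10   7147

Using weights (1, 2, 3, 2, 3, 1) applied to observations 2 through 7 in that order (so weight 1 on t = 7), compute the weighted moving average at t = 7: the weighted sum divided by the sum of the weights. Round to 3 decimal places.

Weighted sum: 1·7360 + 2·18424 + 3·8086 + 2·18953 + 3·21490 + 1·11494 = 7360 + 36848 + 24258 + 37906 + 64470 + 11494 = 182336
Weight total: 1 + 2 + 3 + 2 + 3 + 1 = 12
WMA = 182336 / 12 = 15194.667

15194.667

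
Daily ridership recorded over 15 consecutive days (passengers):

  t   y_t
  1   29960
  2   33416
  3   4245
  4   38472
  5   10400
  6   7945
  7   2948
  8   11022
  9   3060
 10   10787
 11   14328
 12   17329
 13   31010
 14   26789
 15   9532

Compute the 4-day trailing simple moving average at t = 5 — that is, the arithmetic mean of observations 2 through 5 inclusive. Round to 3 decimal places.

Sum of periods 2–5: 33416 + 4245 + 38472 + 10400 = 86533
Divide by 4: 86533 / 4 = 21633.250

21633.250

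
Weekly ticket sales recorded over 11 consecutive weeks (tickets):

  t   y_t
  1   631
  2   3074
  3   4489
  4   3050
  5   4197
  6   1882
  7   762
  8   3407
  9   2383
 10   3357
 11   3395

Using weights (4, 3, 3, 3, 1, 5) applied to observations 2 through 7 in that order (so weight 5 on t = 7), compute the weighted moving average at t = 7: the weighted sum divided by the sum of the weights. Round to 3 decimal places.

2799.789

Weighted sum: 4·3074 + 3·4489 + 3·3050 + 3·4197 + 1·1882 + 5·762 = 12296 + 13467 + 9150 + 12591 + 1882 + 3810 = 53196
Weight total: 4 + 3 + 3 + 3 + 1 + 5 = 19
WMA = 53196 / 19 = 2799.789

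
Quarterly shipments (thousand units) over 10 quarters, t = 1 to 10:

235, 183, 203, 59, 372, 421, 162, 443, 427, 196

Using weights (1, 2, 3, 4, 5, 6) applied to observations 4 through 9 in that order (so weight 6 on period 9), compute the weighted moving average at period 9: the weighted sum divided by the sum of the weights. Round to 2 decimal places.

Weighted sum: 1·59 + 2·372 + 3·421 + 4·162 + 5·443 + 6·427 = 59 + 744 + 1263 + 648 + 2215 + 2562 = 7491
Weight total: 1 + 2 + 3 + 4 + 5 + 6 = 21
WMA = 7491 / 21 = 356.71

356.71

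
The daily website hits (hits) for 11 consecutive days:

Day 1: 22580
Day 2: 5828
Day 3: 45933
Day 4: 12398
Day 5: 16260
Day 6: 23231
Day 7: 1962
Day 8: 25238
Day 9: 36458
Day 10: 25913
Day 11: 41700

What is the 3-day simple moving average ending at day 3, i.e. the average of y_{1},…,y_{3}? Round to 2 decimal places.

24780.33

Sum of periods 1–3: 22580 + 5828 + 45933 = 74341
Divide by 3: 74341 / 3 = 24780.33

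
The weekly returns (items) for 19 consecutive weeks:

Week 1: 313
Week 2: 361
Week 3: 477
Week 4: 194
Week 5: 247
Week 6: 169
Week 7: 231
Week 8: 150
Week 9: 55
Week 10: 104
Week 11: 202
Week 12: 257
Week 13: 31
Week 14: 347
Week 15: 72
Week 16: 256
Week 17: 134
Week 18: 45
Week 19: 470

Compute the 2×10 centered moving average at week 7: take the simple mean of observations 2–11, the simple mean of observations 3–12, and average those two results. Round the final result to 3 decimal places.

213.800

Sum over 2–11: 361 + 477 + 194 + 247 + 169 + 231 + 150 + 55 + 104 + 202 = 2190
Sum over 3–12: 477 + 194 + 247 + 169 + 231 + 150 + 55 + 104 + 202 + 257 = 2086
CMA at t=7 = (2190 + 2086) / (2·10) = 4276 / 20 = 213.800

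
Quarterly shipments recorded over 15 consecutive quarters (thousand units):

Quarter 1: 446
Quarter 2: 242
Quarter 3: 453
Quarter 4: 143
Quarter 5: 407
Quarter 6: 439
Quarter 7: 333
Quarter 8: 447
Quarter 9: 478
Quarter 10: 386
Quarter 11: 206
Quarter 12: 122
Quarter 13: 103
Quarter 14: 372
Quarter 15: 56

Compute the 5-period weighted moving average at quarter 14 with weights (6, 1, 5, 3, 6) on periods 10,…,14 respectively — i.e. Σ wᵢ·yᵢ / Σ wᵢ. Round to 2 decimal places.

Weighted sum: 6·386 + 1·206 + 5·122 + 3·103 + 6·372 = 2316 + 206 + 610 + 309 + 2232 = 5673
Weight total: 6 + 1 + 5 + 3 + 6 = 21
WMA = 5673 / 21 = 270.14

270.14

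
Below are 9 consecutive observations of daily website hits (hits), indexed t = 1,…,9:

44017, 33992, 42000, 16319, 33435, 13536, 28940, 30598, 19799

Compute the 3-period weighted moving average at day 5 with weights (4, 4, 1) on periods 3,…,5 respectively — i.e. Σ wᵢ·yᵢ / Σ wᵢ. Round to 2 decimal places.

29634.56

Weighted sum: 4·42000 + 4·16319 + 1·33435 = 168000 + 65276 + 33435 = 266711
Weight total: 4 + 4 + 1 = 9
WMA = 266711 / 9 = 29634.56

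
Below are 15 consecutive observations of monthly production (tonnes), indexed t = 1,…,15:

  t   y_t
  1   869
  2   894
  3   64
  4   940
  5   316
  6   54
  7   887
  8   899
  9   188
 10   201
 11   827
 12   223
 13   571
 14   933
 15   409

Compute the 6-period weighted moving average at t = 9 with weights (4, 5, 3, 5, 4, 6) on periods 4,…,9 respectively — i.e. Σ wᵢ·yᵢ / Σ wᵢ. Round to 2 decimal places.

543.00

Weighted sum: 4·940 + 5·316 + 3·54 + 5·887 + 4·899 + 6·188 = 3760 + 1580 + 162 + 4435 + 3596 + 1128 = 14661
Weight total: 4 + 5 + 3 + 5 + 4 + 6 = 27
WMA = 14661 / 27 = 543.00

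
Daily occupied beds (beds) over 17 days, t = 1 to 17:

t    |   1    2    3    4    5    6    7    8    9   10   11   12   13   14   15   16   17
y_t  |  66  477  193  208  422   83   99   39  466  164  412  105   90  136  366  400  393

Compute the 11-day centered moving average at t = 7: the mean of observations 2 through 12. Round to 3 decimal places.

Sum of periods 2–12: 477 + 193 + 208 + 422 + 83 + 99 + 39 + 466 + 164 + 412 + 105 = 2668
Divide by 11: 2668 / 11 = 242.545

242.545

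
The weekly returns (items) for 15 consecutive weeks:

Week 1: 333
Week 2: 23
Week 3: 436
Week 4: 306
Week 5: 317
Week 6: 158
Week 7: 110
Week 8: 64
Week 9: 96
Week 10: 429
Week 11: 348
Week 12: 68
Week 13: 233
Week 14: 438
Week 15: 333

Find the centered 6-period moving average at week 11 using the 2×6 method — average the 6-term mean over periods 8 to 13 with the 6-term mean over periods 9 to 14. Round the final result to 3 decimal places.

Sum over 8–13: 64 + 96 + 429 + 348 + 68 + 233 = 1238
Sum over 9–14: 96 + 429 + 348 + 68 + 233 + 438 = 1612
CMA at t=11 = (1238 + 1612) / (2·6) = 2850 / 12 = 237.500

237.500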